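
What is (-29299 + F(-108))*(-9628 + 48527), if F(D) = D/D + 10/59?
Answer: -67239722228/59 ≈ -1.1397e+9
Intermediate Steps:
F(D) = 69/59 (F(D) = 1 + 10*(1/59) = 1 + 10/59 = 69/59)
(-29299 + F(-108))*(-9628 + 48527) = (-29299 + 69/59)*(-9628 + 48527) = -1728572/59*38899 = -67239722228/59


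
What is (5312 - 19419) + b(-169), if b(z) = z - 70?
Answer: -14346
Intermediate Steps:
b(z) = -70 + z
(5312 - 19419) + b(-169) = (5312 - 19419) + (-70 - 169) = -14107 - 239 = -14346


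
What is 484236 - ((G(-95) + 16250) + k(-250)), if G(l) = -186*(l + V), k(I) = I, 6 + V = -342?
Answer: 385838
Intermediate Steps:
V = -348 (V = -6 - 342 = -348)
G(l) = 64728 - 186*l (G(l) = -186*(l - 348) = -186*(-348 + l) = 64728 - 186*l)
484236 - ((G(-95) + 16250) + k(-250)) = 484236 - (((64728 - 186*(-95)) + 16250) - 250) = 484236 - (((64728 + 17670) + 16250) - 250) = 484236 - ((82398 + 16250) - 250) = 484236 - (98648 - 250) = 484236 - 1*98398 = 484236 - 98398 = 385838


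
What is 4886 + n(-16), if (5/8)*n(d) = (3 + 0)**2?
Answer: 24502/5 ≈ 4900.4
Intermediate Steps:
n(d) = 72/5 (n(d) = 8*(3 + 0)**2/5 = (8/5)*3**2 = (8/5)*9 = 72/5)
4886 + n(-16) = 4886 + 72/5 = 24502/5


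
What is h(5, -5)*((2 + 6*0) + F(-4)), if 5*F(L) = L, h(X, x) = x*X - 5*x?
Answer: 0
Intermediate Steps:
h(X, x) = -5*x + X*x (h(X, x) = X*x - 5*x = -5*x + X*x)
F(L) = L/5
h(5, -5)*((2 + 6*0) + F(-4)) = (-5*(-5 + 5))*((2 + 6*0) + (⅕)*(-4)) = (-5*0)*((2 + 0) - ⅘) = 0*(2 - ⅘) = 0*(6/5) = 0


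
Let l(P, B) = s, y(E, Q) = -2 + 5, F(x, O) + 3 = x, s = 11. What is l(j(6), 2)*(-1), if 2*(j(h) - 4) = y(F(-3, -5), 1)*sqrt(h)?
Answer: -11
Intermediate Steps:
F(x, O) = -3 + x
y(E, Q) = 3
j(h) = 4 + 3*sqrt(h)/2 (j(h) = 4 + (3*sqrt(h))/2 = 4 + 3*sqrt(h)/2)
l(P, B) = 11
l(j(6), 2)*(-1) = 11*(-1) = -11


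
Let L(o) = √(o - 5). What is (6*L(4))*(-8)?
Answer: -48*I ≈ -48.0*I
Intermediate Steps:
L(o) = √(-5 + o)
(6*L(4))*(-8) = (6*√(-5 + 4))*(-8) = (6*√(-1))*(-8) = (6*I)*(-8) = -48*I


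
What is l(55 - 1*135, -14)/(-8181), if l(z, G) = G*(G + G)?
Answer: -392/8181 ≈ -0.047916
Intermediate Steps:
l(z, G) = 2*G² (l(z, G) = G*(2*G) = 2*G²)
l(55 - 1*135, -14)/(-8181) = (2*(-14)²)/(-8181) = (2*196)*(-1/8181) = 392*(-1/8181) = -392/8181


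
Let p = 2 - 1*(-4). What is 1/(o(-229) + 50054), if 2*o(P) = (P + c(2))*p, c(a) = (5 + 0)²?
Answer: 1/49442 ≈ 2.0226e-5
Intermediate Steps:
c(a) = 25 (c(a) = 5² = 25)
p = 6 (p = 2 + 4 = 6)
o(P) = 75 + 3*P (o(P) = ((P + 25)*6)/2 = ((25 + P)*6)/2 = (150 + 6*P)/2 = 75 + 3*P)
1/(o(-229) + 50054) = 1/((75 + 3*(-229)) + 50054) = 1/((75 - 687) + 50054) = 1/(-612 + 50054) = 1/49442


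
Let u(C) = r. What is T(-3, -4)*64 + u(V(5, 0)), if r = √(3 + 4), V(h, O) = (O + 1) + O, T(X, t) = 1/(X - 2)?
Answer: -64/5 + √7 ≈ -10.154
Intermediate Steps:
T(X, t) = 1/(-2 + X)
V(h, O) = 1 + 2*O (V(h, O) = (1 + O) + O = 1 + 2*O)
r = √7 ≈ 2.6458
u(C) = √7
T(-3, -4)*64 + u(V(5, 0)) = 64/(-2 - 3) + √7 = 64/(-5) + √7 = -⅕*64 + √7 = -64/5 + √7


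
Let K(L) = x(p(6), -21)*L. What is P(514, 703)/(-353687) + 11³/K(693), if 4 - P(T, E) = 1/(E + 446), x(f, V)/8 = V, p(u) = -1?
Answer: -16407127801/1433731088664 ≈ -0.011444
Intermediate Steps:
x(f, V) = 8*V
P(T, E) = 4 - 1/(446 + E) (P(T, E) = 4 - 1/(E + 446) = 4 - 1/(446 + E))
K(L) = -168*L (K(L) = (8*(-21))*L = -168*L)
P(514, 703)/(-353687) + 11³/K(693) = ((1783 + 4*703)/(446 + 703))/(-353687) + 11³/((-168*693)) = ((1783 + 2812)/1149)*(-1/353687) + 1331/(-116424) = ((1/1149)*4595)*(-1/353687) + 1331*(-1/116424) = (4595/1149)*(-1/353687) - 121/10584 = -4595/406386363 - 121/10584 = -16407127801/1433731088664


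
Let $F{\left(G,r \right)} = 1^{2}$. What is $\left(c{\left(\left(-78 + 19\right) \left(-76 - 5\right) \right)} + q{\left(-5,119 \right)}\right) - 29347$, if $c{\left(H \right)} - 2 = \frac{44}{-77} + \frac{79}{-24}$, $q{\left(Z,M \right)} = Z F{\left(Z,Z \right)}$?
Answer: $- \frac{4931449}{168} \approx -29354.0$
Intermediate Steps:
$F{\left(G,r \right)} = 1$
$q{\left(Z,M \right)} = Z$ ($q{\left(Z,M \right)} = Z 1 = Z$)
$c{\left(H \right)} = - \frac{313}{168}$ ($c{\left(H \right)} = 2 + \left(\frac{44}{-77} + \frac{79}{-24}\right) = 2 + \left(44 \left(- \frac{1}{77}\right) + 79 \left(- \frac{1}{24}\right)\right) = 2 - \frac{649}{168} = - \frac{313}{168}$)
$\left(c{\left(\left(-78 + 19\right) \left(-76 - 5\right) \right)} + q{\left(-5,119 \right)}\right) - 29347 = \left(- \frac{313}{168} - 5\right) - 29347 = - \frac{1153}{168} - 29347 = - \frac{4931449}{168}$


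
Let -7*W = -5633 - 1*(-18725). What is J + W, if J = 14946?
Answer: 91530/7 ≈ 13076.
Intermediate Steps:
W = -13092/7 (W = -(-5633 - 1*(-18725))/7 = -(-5633 + 18725)/7 = -⅐*13092 = -13092/7 ≈ -1870.3)
J + W = 14946 - 13092/7 = 91530/7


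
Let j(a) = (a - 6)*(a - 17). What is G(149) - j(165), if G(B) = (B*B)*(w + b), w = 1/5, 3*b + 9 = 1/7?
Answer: -8886949/105 ≈ -84638.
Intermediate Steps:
b = -62/21 (b = -3 + (1/3)/7 = -3 + (1/3)*(1/7) = -3 + 1/21 = -62/21 ≈ -2.9524)
w = 1/5 ≈ 0.20000
G(B) = -289*B**2/105 (G(B) = (B*B)*(1/5 - 62/21) = B**2*(-289/105) = -289*B**2/105)
j(a) = (-17 + a)*(-6 + a) (j(a) = (-6 + a)*(-17 + a) = (-17 + a)*(-6 + a))
G(149) - j(165) = -289/105*149**2 - (102 + 165**2 - 23*165) = -289/105*22201 - (102 + 27225 - 3795) = -6416089/105 - 1*23532 = -6416089/105 - 23532 = -8886949/105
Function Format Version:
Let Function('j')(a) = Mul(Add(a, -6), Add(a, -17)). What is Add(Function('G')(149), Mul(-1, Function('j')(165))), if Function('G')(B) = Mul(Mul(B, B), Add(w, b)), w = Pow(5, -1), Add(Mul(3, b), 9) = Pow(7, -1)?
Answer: Rational(-8886949, 105) ≈ -84638.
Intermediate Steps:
b = Rational(-62, 21) (b = Add(-3, Mul(Rational(1, 3), Pow(7, -1))) = Add(-3, Mul(Rational(1, 3), Rational(1, 7))) = Add(-3, Rational(1, 21)) = Rational(-62, 21) ≈ -2.9524)
w = Rational(1, 5) ≈ 0.20000
Function('G')(B) = Mul(Rational(-289, 105), Pow(B, 2)) (Function('G')(B) = Mul(Mul(B, B), Add(Rational(1, 5), Rational(-62, 21))) = Mul(Pow(B, 2), Rational(-289, 105)) = Mul(Rational(-289, 105), Pow(B, 2)))
Function('j')(a) = Mul(Add(-17, a), Add(-6, a)) (Function('j')(a) = Mul(Add(-6, a), Add(-17, a)) = Mul(Add(-17, a), Add(-6, a)))
Add(Function('G')(149), Mul(-1, Function('j')(165))) = Add(Mul(Rational(-289, 105), Pow(149, 2)), Mul(-1, Add(102, Pow(165, 2), Mul(-23, 165)))) = Add(Mul(Rational(-289, 105), 22201), Mul(-1, Add(102, 27225, -3795))) = Add(Rational(-6416089, 105), Mul(-1, 23532)) = Add(Rational(-6416089, 105), -23532) = Rational(-8886949, 105)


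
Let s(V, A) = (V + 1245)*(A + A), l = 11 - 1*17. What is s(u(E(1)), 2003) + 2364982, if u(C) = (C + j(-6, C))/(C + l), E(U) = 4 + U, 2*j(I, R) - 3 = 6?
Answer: 7314395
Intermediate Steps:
j(I, R) = 9/2 (j(I, R) = 3/2 + (½)*6 = 3/2 + 3 = 9/2)
l = -6 (l = 11 - 17 = -6)
u(C) = (9/2 + C)/(-6 + C) (u(C) = (C + 9/2)/(C - 6) = (9/2 + C)/(-6 + C))
s(V, A) = 2*A*(1245 + V) (s(V, A) = (1245 + V)*(2*A) = 2*A*(1245 + V))
s(u(E(1)), 2003) + 2364982 = 2*2003*(1245 + (9/2 + (4 + 1))/(-6 + (4 + 1))) + 2364982 = 2*2003*(1245 + (9/2 + 5)/(-6 + 5)) + 2364982 = 2*2003*(1245 + (19/2)/(-1)) + 2364982 = 2*2003*(1245 - 1*19/2) + 2364982 = 2*2003*(1245 - 19/2) + 2364982 = 2*2003*(2471/2) + 2364982 = 4949413 + 2364982 = 7314395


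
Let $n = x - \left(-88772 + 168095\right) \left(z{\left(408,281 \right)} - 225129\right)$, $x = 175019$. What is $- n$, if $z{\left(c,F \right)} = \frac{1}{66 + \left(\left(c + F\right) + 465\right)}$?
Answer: $- \frac{21786860797597}{1220} \approx -1.7858 \cdot 10^{10}$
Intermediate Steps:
$z{\left(c,F \right)} = \frac{1}{531 + F + c}$ ($z{\left(c,F \right)} = \frac{1}{66 + \left(\left(F + c\right) + 465\right)} = \frac{1}{66 + \left(465 + F + c\right)} = \frac{1}{531 + F + c}$)
$n = \frac{21786860797597}{1220}$ ($n = 175019 - \left(-88772 + 168095\right) \left(\frac{1}{531 + 281 + 408} - 225129\right) = 175019 - 79323 \left(\frac{1}{1220} - 225129\right) = 175019 - 79323 \left(- \frac{274657379}{1220}\right) = 175019 - - \frac{21786647274417}{1220} = 175019 + \frac{21786647274417}{1220} = \frac{21786860797597}{1220} \approx 1.7858 \cdot 10^{10}$)
$- n = \left(-1\right) \frac{21786860797597}{1220} = - \frac{21786860797597}{1220}$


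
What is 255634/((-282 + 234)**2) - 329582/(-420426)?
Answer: 334057213/2989696 ≈ 111.74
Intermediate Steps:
255634/((-282 + 234)**2) - 329582/(-420426) = 255634/((-48)**2) - 329582*(-1/420426) = 255634/2304 + 164791/210213 = 255634*(1/2304) + 164791/210213 = 127817/1152 + 164791/210213 = 334057213/2989696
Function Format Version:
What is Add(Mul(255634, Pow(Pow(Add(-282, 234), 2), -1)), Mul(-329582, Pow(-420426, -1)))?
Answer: Rational(334057213, 2989696) ≈ 111.74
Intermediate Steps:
Add(Mul(255634, Pow(Pow(Add(-282, 234), 2), -1)), Mul(-329582, Pow(-420426, -1))) = Add(Mul(255634, Pow(Pow(-48, 2), -1)), Mul(-329582, Rational(-1, 420426))) = Add(Mul(255634, Pow(2304, -1)), Rational(164791, 210213)) = Add(Mul(255634, Rational(1, 2304)), Rational(164791, 210213)) = Add(Rational(127817, 1152), Rational(164791, 210213)) = Rational(334057213, 2989696)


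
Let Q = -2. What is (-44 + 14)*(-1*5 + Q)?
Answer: 210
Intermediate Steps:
(-44 + 14)*(-1*5 + Q) = (-44 + 14)*(-1*5 - 2) = -30*(-5 - 2) = -30*(-7) = 210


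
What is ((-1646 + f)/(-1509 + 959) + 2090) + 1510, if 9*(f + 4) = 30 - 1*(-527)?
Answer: 17834293/4950 ≈ 3602.9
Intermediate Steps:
f = 521/9 (f = -4 + (30 - 1*(-527))/9 = -4 + (30 + 527)/9 = -4 + (⅑)*557 = -4 + 557/9 = 521/9 ≈ 57.889)
((-1646 + f)/(-1509 + 959) + 2090) + 1510 = ((-1646 + 521/9)/(-1509 + 959) + 2090) + 1510 = (-14293/9/(-550) + 2090) + 1510 = (-14293/9*(-1/550) + 2090) + 1510 = (14293/4950 + 2090) + 1510 = 10359793/4950 + 1510 = 17834293/4950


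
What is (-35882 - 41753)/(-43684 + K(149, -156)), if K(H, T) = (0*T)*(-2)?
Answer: 77635/43684 ≈ 1.7772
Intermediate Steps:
K(H, T) = 0 (K(H, T) = 0*(-2) = 0)
(-35882 - 41753)/(-43684 + K(149, -156)) = (-35882 - 41753)/(-43684 + 0) = -77635/(-43684) = -77635*(-1/43684) = 77635/43684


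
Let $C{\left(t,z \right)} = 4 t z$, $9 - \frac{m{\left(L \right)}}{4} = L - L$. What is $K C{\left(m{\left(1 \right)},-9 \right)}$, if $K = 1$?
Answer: $-1296$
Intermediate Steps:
$m{\left(L \right)} = 36$ ($m{\left(L \right)} = 36 - 4 \left(L - L\right) = 36 - 0 = 36 + 0 = 36$)
$C{\left(t,z \right)} = 4 t z$
$K C{\left(m{\left(1 \right)},-9 \right)} = 1 \cdot 4 \cdot 36 \left(-9\right) = 1 \left(-1296\right) = -1296$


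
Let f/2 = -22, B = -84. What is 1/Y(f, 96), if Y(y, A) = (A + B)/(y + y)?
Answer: -22/3 ≈ -7.3333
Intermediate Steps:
f = -44 (f = 2*(-22) = -44)
Y(y, A) = (-84 + A)/(2*y) (Y(y, A) = (A - 84)/(y + y) = (-84 + A)/((2*y)) = (-84 + A)*(1/(2*y)) = (-84 + A)/(2*y))
1/Y(f, 96) = 1/((½)*(-84 + 96)/(-44)) = 1/((½)*(-1/44)*12) = 1/(-3/22) = -22/3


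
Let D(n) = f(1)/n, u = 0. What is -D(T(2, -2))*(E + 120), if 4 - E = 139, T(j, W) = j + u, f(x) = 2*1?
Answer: 15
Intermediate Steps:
f(x) = 2
T(j, W) = j (T(j, W) = j + 0 = j)
D(n) = 2/n
E = -135 (E = 4 - 1*139 = 4 - 139 = -135)
-D(T(2, -2))*(E + 120) = -2/2*(-135 + 120) = -2*(½)*(-15) = -(-15) = -1*(-15) = 15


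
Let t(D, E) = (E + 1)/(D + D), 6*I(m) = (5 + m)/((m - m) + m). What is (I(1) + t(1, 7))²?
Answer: 25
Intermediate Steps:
I(m) = (5 + m)/(6*m) (I(m) = ((5 + m)/((m - m) + m))/6 = ((5 + m)/(0 + m))/6 = ((5 + m)/m)/6 = (5 + m)/(6*m))
t(D, E) = (1 + E)/(2*D) (t(D, E) = (1 + E)/((2*D)) = (1 + E)*(1/(2*D)) = (1 + E)/(2*D))
(I(1) + t(1, 7))² = ((⅙)*(5 + 1)/1 + (½)*(1 + 7)/1)² = ((⅙)*1*6 + (½)*1*8)² = (1 + 4)² = 5² = 25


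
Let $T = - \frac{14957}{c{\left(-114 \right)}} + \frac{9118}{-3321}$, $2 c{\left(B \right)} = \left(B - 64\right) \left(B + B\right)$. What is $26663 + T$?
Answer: $\frac{598859243221}{22463244} \approx 26660.0$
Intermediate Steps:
$c{\left(B \right)} = B \left(-64 + B\right)$ ($c{\left(B \right)} = \frac{\left(B - 64\right) \left(B + B\right)}{2} = \frac{\left(-64 + B\right) 2 B}{2} = \frac{2 B \left(-64 + B\right)}{2} = B \left(-64 + B\right)$)
$T = - \frac{78231551}{22463244}$ ($T = - \frac{14957}{\left(-114\right) \left(-64 - 114\right)} + \frac{9118}{-3321} = - \frac{14957}{\left(-114\right) \left(-178\right)} + 9118 \left(- \frac{1}{3321}\right) = - \frac{14957}{20292} - \frac{9118}{3321} = - \frac{78231551}{22463244} \approx -3.4826$)
$26663 + T = 26663 - \frac{78231551}{22463244} = \frac{598859243221}{22463244}$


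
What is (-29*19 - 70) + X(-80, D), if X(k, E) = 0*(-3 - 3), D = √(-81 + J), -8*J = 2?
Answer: -621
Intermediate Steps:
J = -¼ (J = -⅛*2 = -¼ ≈ -0.25000)
D = 5*I*√13/2 (D = √(-81 - ¼) = √(-325/4) = 5*I*√13/2 ≈ 9.0139*I)
X(k, E) = 0 (X(k, E) = 0*(-6) = 0)
(-29*19 - 70) + X(-80, D) = (-29*19 - 70) + 0 = (-551 - 70) + 0 = -621 + 0 = -621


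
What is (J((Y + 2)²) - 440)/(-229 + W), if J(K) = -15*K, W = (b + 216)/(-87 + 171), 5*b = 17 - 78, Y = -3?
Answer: 191100/95161 ≈ 2.0082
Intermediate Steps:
b = -61/5 (b = (17 - 78)/5 = (⅕)*(-61) = -61/5 ≈ -12.200)
W = 1019/420 (W = (-61/5 + 216)/(-87 + 171) = (1019/5)/84 = (1019/5)*(1/84) = 1019/420 ≈ 2.4262)
(J((Y + 2)²) - 440)/(-229 + W) = (-15*(-3 + 2)² - 440)/(-229 + 1019/420) = (-15*(-1)² - 440)/(-95161/420) = (-15*1 - 440)*(-420/95161) = (-15 - 440)*(-420/95161) = -455*(-420/95161) = 191100/95161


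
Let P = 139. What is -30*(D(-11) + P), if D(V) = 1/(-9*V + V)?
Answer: -183495/44 ≈ -4170.3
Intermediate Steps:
D(V) = -1/(8*V) (D(V) = 1/(-8*V) = -1/(8*V))
-30*(D(-11) + P) = -30*(-⅛/(-11) + 139) = -30*(-⅛*(-1/11) + 139) = -30*(1/88 + 139) = -30*12233/88 = -183495/44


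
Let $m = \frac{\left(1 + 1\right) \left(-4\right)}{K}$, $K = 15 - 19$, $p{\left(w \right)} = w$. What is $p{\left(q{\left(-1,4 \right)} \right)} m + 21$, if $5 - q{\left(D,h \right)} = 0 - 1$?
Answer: $33$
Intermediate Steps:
$q{\left(D,h \right)} = 6$ ($q{\left(D,h \right)} = 5 - \left(0 - 1\right) = 5 - -1 = 5 + 1 = 6$)
$K = -4$
$m = 2$ ($m = \frac{\left(1 + 1\right) \left(-4\right)}{-4} = 2 \left(-4\right) \left(- \frac{1}{4}\right) = \left(-8\right) \left(- \frac{1}{4}\right) = 2$)
$p{\left(q{\left(-1,4 \right)} \right)} m + 21 = 6 \cdot 2 + 21 = 12 + 21 = 33$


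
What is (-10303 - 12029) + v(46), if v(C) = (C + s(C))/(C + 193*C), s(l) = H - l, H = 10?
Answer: -99645379/4462 ≈ -22332.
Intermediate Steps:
s(l) = 10 - l
v(C) = 5/(97*C) (v(C) = (C + (10 - C))/(C + 193*C) = 10/((194*C)) = 10*(1/(194*C)) = 5/(97*C))
(-10303 - 12029) + v(46) = (-10303 - 12029) + (5/97)/46 = -22332 + (5/97)*(1/46) = -22332 + 5/4462 = -99645379/4462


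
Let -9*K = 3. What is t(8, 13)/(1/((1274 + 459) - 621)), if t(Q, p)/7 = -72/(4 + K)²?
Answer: -5044032/121 ≈ -41686.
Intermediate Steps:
K = -⅓ (K = -⅑*3 = -⅓ ≈ -0.33333)
t(Q, p) = -4536/121 (t(Q, p) = 7*(-72/(4 - ⅓)²) = 7*(-72/((11/3)²)) = 7*(-72/121/9) = 7*(-72*9/121) = 7*(-648/121) = -4536/121)
t(8, 13)/(1/((1274 + 459) - 621)) = -4536/(121*(1/((1274 + 459) - 621))) = -4536/(121*(1/(1733 - 621))) = -4536/(121*(1/1112)) = -4536/(121*1/1112) = -4536/121*1112 = -5044032/121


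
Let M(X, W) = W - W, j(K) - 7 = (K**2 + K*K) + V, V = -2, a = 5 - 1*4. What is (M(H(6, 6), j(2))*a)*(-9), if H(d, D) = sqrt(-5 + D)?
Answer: 0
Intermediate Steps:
a = 1 (a = 5 - 4 = 1)
j(K) = 5 + 2*K**2 (j(K) = 7 + ((K**2 + K*K) - 2) = 7 + ((K**2 + K**2) - 2) = 7 + (2*K**2 - 2) = 7 + (-2 + 2*K**2) = 5 + 2*K**2)
M(X, W) = 0
(M(H(6, 6), j(2))*a)*(-9) = (0*1)*(-9) = 0*(-9) = 0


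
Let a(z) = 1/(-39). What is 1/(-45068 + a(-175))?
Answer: -39/1757653 ≈ -2.2189e-5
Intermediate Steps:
a(z) = -1/39
1/(-45068 + a(-175)) = 1/(-45068 - 1/39) = 1/(-1757653/39) = -39/1757653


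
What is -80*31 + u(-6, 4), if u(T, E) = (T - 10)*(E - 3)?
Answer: -2496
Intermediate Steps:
u(T, E) = (-10 + T)*(-3 + E)
-80*31 + u(-6, 4) = -80*31 + (30 - 10*4 - 3*(-6) + 4*(-6)) = -2480 + (30 - 40 + 18 - 24) = -2480 - 16 = -2496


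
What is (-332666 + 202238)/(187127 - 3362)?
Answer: -43476/61255 ≈ -0.70975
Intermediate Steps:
(-332666 + 202238)/(187127 - 3362) = -130428/183765 = -130428*1/183765 = -43476/61255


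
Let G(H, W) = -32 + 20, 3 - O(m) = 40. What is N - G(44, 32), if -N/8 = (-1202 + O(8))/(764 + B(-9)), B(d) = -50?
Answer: 440/17 ≈ 25.882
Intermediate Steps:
O(m) = -37 (O(m) = 3 - 1*40 = 3 - 40 = -37)
N = 236/17 (N = -8*(-1202 - 37)/(764 - 50) = -(-9912)/714 = -8*(-59/34) = 236/17 ≈ 13.882)
G(H, W) = -12
N - G(44, 32) = 236/17 - 1*(-12) = 236/17 + 12 = 440/17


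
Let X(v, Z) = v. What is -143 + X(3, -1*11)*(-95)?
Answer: -428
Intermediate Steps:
-143 + X(3, -1*11)*(-95) = -143 + 3*(-95) = -143 - 285 = -428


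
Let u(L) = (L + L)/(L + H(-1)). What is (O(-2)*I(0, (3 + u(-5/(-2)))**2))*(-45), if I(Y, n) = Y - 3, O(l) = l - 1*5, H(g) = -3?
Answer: -945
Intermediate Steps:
u(L) = 2*L/(-3 + L) (u(L) = (L + L)/(L - 3) = (2*L)/(-3 + L) = 2*L/(-3 + L))
O(l) = -5 + l (O(l) = l - 5 = -5 + l)
I(Y, n) = -3 + Y
(O(-2)*I(0, (3 + u(-5/(-2)))**2))*(-45) = ((-5 - 2)*(-3 + 0))*(-45) = -7*(-3)*(-45) = 21*(-45) = -945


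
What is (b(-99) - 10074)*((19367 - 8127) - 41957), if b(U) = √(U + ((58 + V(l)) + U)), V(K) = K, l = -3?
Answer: 309443058 - 30717*I*√143 ≈ 3.0944e+8 - 3.6732e+5*I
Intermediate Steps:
b(U) = √(55 + 2*U) (b(U) = √(U + ((58 - 3) + U)) = √(U + (55 + U)) = √(55 + 2*U))
(b(-99) - 10074)*((19367 - 8127) - 41957) = (√(55 + 2*(-99)) - 10074)*((19367 - 8127) - 41957) = (√(55 - 198) - 10074)*(11240 - 41957) = (√(-143) - 10074)*(-30717) = (I*√143 - 10074)*(-30717) = (-10074 + I*√143)*(-30717) = 309443058 - 30717*I*√143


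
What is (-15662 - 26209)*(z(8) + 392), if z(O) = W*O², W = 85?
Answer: -244191672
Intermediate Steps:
z(O) = 85*O²
(-15662 - 26209)*(z(8) + 392) = (-15662 - 26209)*(85*8² + 392) = -41871*(85*64 + 392) = -41871*(5440 + 392) = -41871*5832 = -244191672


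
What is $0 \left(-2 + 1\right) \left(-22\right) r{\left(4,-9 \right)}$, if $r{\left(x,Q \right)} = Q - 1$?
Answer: $0$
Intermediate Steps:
$r{\left(x,Q \right)} = -1 + Q$
$0 \left(-2 + 1\right) \left(-22\right) r{\left(4,-9 \right)} = 0 \left(-2 + 1\right) \left(-22\right) \left(-1 - 9\right) = 0 \left(-1\right) \left(-22\right) \left(-10\right) = 0 \left(-22\right) \left(-10\right) = 0 \left(-10\right) = 0$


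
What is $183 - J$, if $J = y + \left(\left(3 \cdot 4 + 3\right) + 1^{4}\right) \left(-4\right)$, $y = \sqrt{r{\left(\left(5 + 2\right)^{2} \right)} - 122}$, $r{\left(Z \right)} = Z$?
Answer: $247 - i \sqrt{73} \approx 247.0 - 8.544 i$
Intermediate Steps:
$y = i \sqrt{73}$ ($y = \sqrt{\left(5 + 2\right)^{2} - 122} = \sqrt{7^{2} - 122} = \sqrt{49 - 122} = \sqrt{-73} = i \sqrt{73} \approx 8.544 i$)
$J = -64 + i \sqrt{73}$ ($J = i \sqrt{73} + \left(\left(3 \cdot 4 + 3\right) + 1^{4}\right) \left(-4\right) = i \sqrt{73} + \left(\left(12 + 3\right) + 1\right) \left(-4\right) = i \sqrt{73} + \left(15 + 1\right) \left(-4\right) = i \sqrt{73} + 16 \left(-4\right) = i \sqrt{73} - 64 = -64 + i \sqrt{73} \approx -64.0 + 8.544 i$)
$183 - J = 183 - \left(-64 + i \sqrt{73}\right) = 183 + \left(64 - i \sqrt{73}\right) = 247 - i \sqrt{73}$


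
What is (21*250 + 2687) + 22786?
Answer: 30723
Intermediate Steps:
(21*250 + 2687) + 22786 = (5250 + 2687) + 22786 = 7937 + 22786 = 30723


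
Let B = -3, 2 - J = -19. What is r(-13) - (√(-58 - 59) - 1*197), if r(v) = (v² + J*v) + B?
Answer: 90 - 3*I*√13 ≈ 90.0 - 10.817*I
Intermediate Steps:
J = 21 (J = 2 - 1*(-19) = 2 + 19 = 21)
r(v) = -3 + v² + 21*v (r(v) = (v² + 21*v) - 3 = -3 + v² + 21*v)
r(-13) - (√(-58 - 59) - 1*197) = (-3 + (-13)² + 21*(-13)) - (√(-58 - 59) - 1*197) = (-3 + 169 - 273) - (√(-117) - 197) = -107 - (3*I*√13 - 197) = -107 - (-197 + 3*I*√13) = -107 + (197 - 3*I*√13) = 90 - 3*I*√13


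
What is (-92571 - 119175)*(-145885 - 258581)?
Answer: 85644057636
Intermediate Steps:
(-92571 - 119175)*(-145885 - 258581) = -211746*(-404466) = 85644057636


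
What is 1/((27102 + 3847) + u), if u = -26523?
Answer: 1/4426 ≈ 0.00022594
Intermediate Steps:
1/((27102 + 3847) + u) = 1/((27102 + 3847) - 26523) = 1/(30949 - 26523) = 1/4426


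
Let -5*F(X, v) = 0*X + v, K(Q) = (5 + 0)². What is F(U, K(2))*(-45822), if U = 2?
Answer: 229110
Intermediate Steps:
K(Q) = 25 (K(Q) = 5² = 25)
F(X, v) = -v/5 (F(X, v) = -(0*X + v)/5 = -(0 + v)/5 = -v/5)
F(U, K(2))*(-45822) = -⅕*25*(-45822) = -5*(-45822) = 229110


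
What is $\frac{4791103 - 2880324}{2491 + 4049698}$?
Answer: $\frac{1910779}{4052189} \approx 0.47154$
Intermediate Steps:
$\frac{4791103 - 2880324}{2491 + 4049698} = \frac{1910779}{4052189}$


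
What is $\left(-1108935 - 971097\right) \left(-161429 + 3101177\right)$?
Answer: $-6114769911936$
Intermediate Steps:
$\left(-1108935 - 971097\right) \left(-161429 + 3101177\right) = \left(-2080032\right) 2939748 = -6114769911936$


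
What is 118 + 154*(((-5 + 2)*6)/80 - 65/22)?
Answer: -7433/20 ≈ -371.65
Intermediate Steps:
118 + 154*(((-5 + 2)*6)/80 - 65/22) = 118 + 154*(-3*6*(1/80) - 65*1/22) = 118 + 154*(-18*1/80 - 65/22) = 118 + 154*(-9/40 - 65/22) = 118 + 154*(-1399/440) = 118 - 9793/20 = -7433/20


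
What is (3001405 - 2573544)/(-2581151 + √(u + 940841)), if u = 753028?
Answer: -1104373848011/6662338790932 - 427861*√1693869/6662338790932 ≈ -0.16585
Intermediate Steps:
(3001405 - 2573544)/(-2581151 + √(u + 940841)) = (3001405 - 2573544)/(-2581151 + √(753028 + 940841)) = 427861/(-2581151 + √1693869)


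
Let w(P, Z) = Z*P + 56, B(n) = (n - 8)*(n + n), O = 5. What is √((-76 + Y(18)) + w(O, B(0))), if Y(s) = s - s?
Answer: 2*I*√5 ≈ 4.4721*I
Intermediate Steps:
B(n) = 2*n*(-8 + n) (B(n) = (-8 + n)*(2*n) = 2*n*(-8 + n))
w(P, Z) = 56 + P*Z (w(P, Z) = P*Z + 56 = 56 + P*Z)
Y(s) = 0
√((-76 + Y(18)) + w(O, B(0))) = √((-76 + 0) + (56 + 5*(2*0*(-8 + 0)))) = √(-76 + (56 + 5*(2*0*(-8)))) = √(-76 + (56 + 5*0)) = √(-76 + (56 + 0)) = √(-76 + 56) = √(-20) = 2*I*√5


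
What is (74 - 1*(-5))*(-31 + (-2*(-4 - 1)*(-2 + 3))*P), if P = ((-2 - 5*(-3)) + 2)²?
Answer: 175301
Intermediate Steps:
P = 225 (P = ((-2 + 15) + 2)² = (13 + 2)² = 15² = 225)
(74 - 1*(-5))*(-31 + (-2*(-4 - 1)*(-2 + 3))*P) = (74 - 1*(-5))*(-31 - 2*(-4 - 1)*(-2 + 3)*225) = (74 + 5)*(-31 - (-10)*225) = 79*(-31 - 2*(-5)*225) = 79*(-31 + 10*225) = 79*(-31 + 2250) = 79*2219 = 175301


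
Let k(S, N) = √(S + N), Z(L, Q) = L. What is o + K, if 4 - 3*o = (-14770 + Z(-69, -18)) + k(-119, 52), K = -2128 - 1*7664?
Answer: -14533/3 - I*√67/3 ≈ -4844.3 - 2.7285*I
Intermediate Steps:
k(S, N) = √(N + S)
K = -9792 (K = -2128 - 7664 = -9792)
o = 14843/3 - I*√67/3 (o = 4/3 - ((-14770 - 69) + √(52 - 119))/3 = 4/3 - (-14839 + √(-67))/3 = 4/3 - (-14839 + I*√67)/3 = 4/3 + (14839/3 - I*√67/3) = 14843/3 - I*√67/3 ≈ 4947.7 - 2.7285*I)
o + K = (14843/3 - I*√67/3) - 9792 = -14533/3 - I*√67/3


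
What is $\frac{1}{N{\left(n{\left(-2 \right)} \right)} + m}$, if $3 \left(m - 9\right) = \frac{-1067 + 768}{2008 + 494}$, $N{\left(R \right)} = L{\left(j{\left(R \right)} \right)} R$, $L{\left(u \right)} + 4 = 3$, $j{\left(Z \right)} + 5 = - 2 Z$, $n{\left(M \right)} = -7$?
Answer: $\frac{7506}{119797} \approx 0.062656$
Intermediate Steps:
$j{\left(Z \right)} = -5 - 2 Z$
$L{\left(u \right)} = -1$ ($L{\left(u \right)} = -4 + 3 = -1$)
$N{\left(R \right)} = - R$
$m = \frac{67255}{7506}$ ($m = 9 + \frac{\left(-1067 + 768\right) \frac{1}{2008 + 494}}{3} = 9 + \frac{\left(-299\right) \frac{1}{2502}}{3} = 9 + \frac{1}{3} \left(- \frac{299}{2502}\right) = 9 - \frac{299}{7506} = \frac{67255}{7506} \approx 8.9602$)
$\frac{1}{N{\left(n{\left(-2 \right)} \right)} + m} = \frac{1}{\left(-1\right) \left(-7\right) + \frac{67255}{7506}} = \frac{1}{7 + \frac{67255}{7506}} = \frac{1}{\frac{119797}{7506}} = \frac{7506}{119797}$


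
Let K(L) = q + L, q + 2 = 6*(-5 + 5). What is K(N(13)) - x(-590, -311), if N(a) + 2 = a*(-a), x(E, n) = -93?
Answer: -80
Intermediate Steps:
N(a) = -2 - a² (N(a) = -2 + a*(-a) = -2 - a²)
q = -2 (q = -2 + 6*(-5 + 5) = -2 + 6*0 = -2 + 0 = -2)
K(L) = -2 + L
K(N(13)) - x(-590, -311) = (-2 + (-2 - 1*13²)) - 1*(-93) = (-2 + (-2 - 1*169)) + 93 = (-2 + (-2 - 169)) + 93 = (-2 - 171) + 93 = -173 + 93 = -80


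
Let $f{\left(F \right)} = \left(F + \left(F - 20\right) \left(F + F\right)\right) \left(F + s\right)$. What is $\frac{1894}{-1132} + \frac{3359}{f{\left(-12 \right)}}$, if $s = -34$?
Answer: $- \frac{17417033}{9841608} \approx -1.7697$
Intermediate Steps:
$f{\left(F \right)} = \left(-34 + F\right) \left(F + 2 F \left(-20 + F\right)\right)$ ($f{\left(F \right)} = \left(F + \left(F - 20\right) \left(F + F\right)\right) \left(F - 34\right) = \left(F + \left(-20 + F\right) 2 F\right) \left(-34 + F\right) = \left(F + 2 F \left(-20 + F\right)\right) \left(-34 + F\right) = \left(-34 + F\right) \left(F + 2 F \left(-20 + F\right)\right)$)
$\frac{1894}{-1132} + \frac{3359}{f{\left(-12 \right)}} = \frac{1894}{-1132} + \frac{3359}{\left(-12\right) \left(1326 - -1284 + 2 \left(-12\right)^{2}\right)} = 1894 \left(- \frac{1}{1132}\right) + \frac{3359}{\left(-12\right) \left(1326 + 1284 + 2 \cdot 144\right)} = - \frac{947}{566} + \frac{3359}{\left(-12\right) \left(1326 + 1284 + 288\right)} = - \frac{947}{566} + \frac{3359}{\left(-12\right) 2898} = - \frac{947}{566} + \frac{3359}{-34776} = - \frac{947}{566} + 3359 \left(- \frac{1}{34776}\right) = - \frac{947}{566} - \frac{3359}{34776} = - \frac{17417033}{9841608}$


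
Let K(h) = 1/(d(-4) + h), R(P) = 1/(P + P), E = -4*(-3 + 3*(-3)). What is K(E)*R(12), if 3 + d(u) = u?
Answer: 1/984 ≈ 0.0010163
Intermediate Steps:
d(u) = -3 + u
E = 48 (E = -4*(-3 - 9) = -4*(-12) = 48)
R(P) = 1/(2*P)
K(h) = 1/(-7 + h) (K(h) = 1/((-3 - 4) + h) = 1/(-7 + h))
K(E)*R(12) = ((1/2)/12)/(-7 + 48) = ((1/2)*(1/12))/41 = (1/41)*(1/24) = 1/984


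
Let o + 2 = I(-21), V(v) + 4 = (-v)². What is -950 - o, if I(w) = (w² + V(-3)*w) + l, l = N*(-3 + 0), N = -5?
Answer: -1299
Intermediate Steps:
V(v) = -4 + v² (V(v) = -4 + (-v)² = -4 + v²)
l = 15 (l = -5*(-3 + 0) = -5*(-3) = 15)
I(w) = 15 + w² + 5*w (I(w) = (w² + (-4 + (-3)²)*w) + 15 = (w² + (-4 + 9)*w) + 15 = (w² + 5*w) + 15 = 15 + w² + 5*w)
o = 349 (o = -2 + (15 + (-21)² + 5*(-21)) = -2 + (15 + 441 - 105) = -2 + 351 = 349)
-950 - o = -950 - 1*349 = -950 - 349 = -1299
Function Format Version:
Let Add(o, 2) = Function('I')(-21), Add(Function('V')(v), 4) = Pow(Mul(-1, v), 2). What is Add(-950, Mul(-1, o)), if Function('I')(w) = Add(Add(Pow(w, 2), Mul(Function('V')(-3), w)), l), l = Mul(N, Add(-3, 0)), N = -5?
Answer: -1299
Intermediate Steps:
Function('V')(v) = Add(-4, Pow(v, 2)) (Function('V')(v) = Add(-4, Pow(Mul(-1, v), 2)) = Add(-4, Pow(v, 2)))
l = 15 (l = Mul(-5, Add(-3, 0)) = Mul(-5, -3) = 15)
Function('I')(w) = Add(15, Pow(w, 2), Mul(5, w)) (Function('I')(w) = Add(Add(Pow(w, 2), Mul(Add(-4, Pow(-3, 2)), w)), 15) = Add(Add(Pow(w, 2), Mul(Add(-4, 9), w)), 15) = Add(Add(Pow(w, 2), Mul(5, w)), 15) = Add(15, Pow(w, 2), Mul(5, w)))
o = 349 (o = Add(-2, Add(15, Pow(-21, 2), Mul(5, -21))) = Add(-2, Add(15, 441, -105)) = Add(-2, 351) = 349)
Add(-950, Mul(-1, o)) = Add(-950, Mul(-1, 349)) = Add(-950, -349) = -1299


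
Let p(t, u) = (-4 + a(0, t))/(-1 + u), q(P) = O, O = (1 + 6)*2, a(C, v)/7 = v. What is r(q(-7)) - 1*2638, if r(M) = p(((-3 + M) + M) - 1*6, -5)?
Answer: -5319/2 ≈ -2659.5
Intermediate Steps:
a(C, v) = 7*v
O = 14 (O = 7*2 = 14)
q(P) = 14
p(t, u) = (-4 + 7*t)/(-1 + u)
r(M) = 67/6 - 7*M/3 (r(M) = (-4 + 7*(((-3 + M) + M) - 1*6))/(-1 - 5) = (-4 + 7*((-3 + 2*M) - 6))/(-6) = -(-4 + 7*(-9 + 2*M))/6 = -(-4 + (-63 + 14*M))/6 = -(-67 + 14*M)/6 = 67/6 - 7*M/3)
r(q(-7)) - 1*2638 = (67/6 - 7/3*14) - 1*2638 = (67/6 - 98/3) - 2638 = -43/2 - 2638 = -5319/2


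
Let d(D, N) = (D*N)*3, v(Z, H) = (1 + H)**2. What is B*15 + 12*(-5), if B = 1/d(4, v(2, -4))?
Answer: -2155/36 ≈ -59.861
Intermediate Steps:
d(D, N) = 3*D*N
B = 1/108 (B = 1/(3*4*(1 - 4)**2) = 1/(3*4*(-3)**2) = 1/(3*4*9) = 1/108 ≈ 0.0092593)
B*15 + 12*(-5) = (1/108)*15 + 12*(-5) = 5/36 - 60 = -2155/36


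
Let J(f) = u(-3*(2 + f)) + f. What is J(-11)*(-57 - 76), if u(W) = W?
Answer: -2128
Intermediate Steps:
J(f) = -6 - 2*f (J(f) = -3*(2 + f) + f = (-6 - 3*f) + f = -6 - 2*f)
J(-11)*(-57 - 76) = (-6 - 2*(-11))*(-57 - 76) = (-6 + 22)*(-133) = 16*(-133) = -2128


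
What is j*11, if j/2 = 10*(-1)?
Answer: -220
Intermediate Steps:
j = -20 (j = 2*(10*(-1)) = 2*(-10) = -20)
j*11 = -20*11 = -220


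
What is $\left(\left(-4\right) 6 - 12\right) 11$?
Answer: $-396$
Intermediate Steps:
$\left(\left(-4\right) 6 - 12\right) 11 = \left(-24 - 12\right) 11 = \left(-36\right) 11 = -396$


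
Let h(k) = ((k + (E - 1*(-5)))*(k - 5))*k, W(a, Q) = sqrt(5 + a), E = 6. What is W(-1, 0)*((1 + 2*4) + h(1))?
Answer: -78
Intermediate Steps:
h(k) = k*(-5 + k)*(11 + k) (h(k) = ((k + (6 - 1*(-5)))*(k - 5))*k = ((k + (6 + 5))*(-5 + k))*k = ((k + 11)*(-5 + k))*k = ((11 + k)*(-5 + k))*k = ((-5 + k)*(11 + k))*k = k*(-5 + k)*(11 + k))
W(-1, 0)*((1 + 2*4) + h(1)) = sqrt(5 - 1)*((1 + 2*4) + 1*(-55 + 1**2 + 6*1)) = sqrt(4)*((1 + 8) + 1*(-55 + 1 + 6)) = 2*(9 + 1*(-48)) = 2*(9 - 48) = 2*(-39) = -78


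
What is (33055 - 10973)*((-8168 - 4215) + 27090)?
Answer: 324759974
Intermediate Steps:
(33055 - 10973)*((-8168 - 4215) + 27090) = 22082*(-12383 + 27090) = 22082*14707 = 324759974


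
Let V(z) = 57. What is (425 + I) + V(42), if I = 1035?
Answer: 1517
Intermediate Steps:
(425 + I) + V(42) = (425 + 1035) + 57 = 1460 + 57 = 1517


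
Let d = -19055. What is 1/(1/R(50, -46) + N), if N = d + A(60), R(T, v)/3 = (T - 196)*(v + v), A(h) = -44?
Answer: -40296/769613303 ≈ -5.2359e-5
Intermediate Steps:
R(T, v) = 6*v*(-196 + T) (R(T, v) = 3*((T - 196)*(v + v)) = 3*((-196 + T)*(2*v)) = 3*(2*v*(-196 + T)) = 6*v*(-196 + T))
N = -19099 (N = -19055 - 44 = -19099)
1/(1/R(50, -46) + N) = 1/(1/(6*(-46)*(-196 + 50)) - 19099) = 1/(1/(6*(-46)*(-146)) - 19099) = 1/(1/40296 - 19099) = 1/(-769613303/40296) = -40296/769613303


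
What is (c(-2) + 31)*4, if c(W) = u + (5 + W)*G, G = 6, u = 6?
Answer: 220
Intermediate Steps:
c(W) = 36 + 6*W (c(W) = 6 + (5 + W)*6 = 6 + (30 + 6*W) = 36 + 6*W)
(c(-2) + 31)*4 = ((36 + 6*(-2)) + 31)*4 = ((36 - 12) + 31)*4 = (24 + 31)*4 = 55*4 = 220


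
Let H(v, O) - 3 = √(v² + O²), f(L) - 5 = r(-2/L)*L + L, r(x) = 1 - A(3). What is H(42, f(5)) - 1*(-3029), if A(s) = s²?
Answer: 3032 + 6*√74 ≈ 3083.6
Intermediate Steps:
r(x) = -8 (r(x) = 1 - 1*3² = 1 - 1*9 = 1 - 9 = -8)
f(L) = 5 - 7*L (f(L) = 5 + (-8*L + L) = 5 - 7*L)
H(v, O) = 3 + √(O² + v²) (H(v, O) = 3 + √(v² + O²) = 3 + √(O² + v²))
H(42, f(5)) - 1*(-3029) = (3 + √((5 - 7*5)² + 42²)) - 1*(-3029) = (3 + √((5 - 35)² + 1764)) + 3029 = (3 + √((-30)² + 1764)) + 3029 = (3 + √(900 + 1764)) + 3029 = (3 + √2664) + 3029 = (3 + 6*√74) + 3029 = 3032 + 6*√74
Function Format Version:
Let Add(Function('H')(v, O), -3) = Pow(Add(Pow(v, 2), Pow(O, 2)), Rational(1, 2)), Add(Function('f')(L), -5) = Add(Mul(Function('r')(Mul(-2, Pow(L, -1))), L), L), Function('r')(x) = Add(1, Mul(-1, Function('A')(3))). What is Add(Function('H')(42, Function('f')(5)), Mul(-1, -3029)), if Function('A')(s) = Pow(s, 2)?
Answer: Add(3032, Mul(6, Pow(74, Rational(1, 2)))) ≈ 3083.6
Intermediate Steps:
Function('r')(x) = -8 (Function('r')(x) = Add(1, Mul(-1, Pow(3, 2))) = Add(1, Mul(-1, 9)) = Add(1, -9) = -8)
Function('f')(L) = Add(5, Mul(-7, L)) (Function('f')(L) = Add(5, Add(Mul(-8, L), L)) = Add(5, Mul(-7, L)))
Function('H')(v, O) = Add(3, Pow(Add(Pow(O, 2), Pow(v, 2)), Rational(1, 2))) (Function('H')(v, O) = Add(3, Pow(Add(Pow(v, 2), Pow(O, 2)), Rational(1, 2))) = Add(3, Pow(Add(Pow(O, 2), Pow(v, 2)), Rational(1, 2))))
Add(Function('H')(42, Function('f')(5)), Mul(-1, -3029)) = Add(Add(3, Pow(Add(Pow(Add(5, Mul(-7, 5)), 2), Pow(42, 2)), Rational(1, 2))), Mul(-1, -3029)) = Add(Add(3, Pow(Add(Pow(Add(5, -35), 2), 1764), Rational(1, 2))), 3029) = Add(Add(3, Pow(Add(Pow(-30, 2), 1764), Rational(1, 2))), 3029) = Add(Add(3, Pow(Add(900, 1764), Rational(1, 2))), 3029) = Add(Add(3, Pow(2664, Rational(1, 2))), 3029) = Add(Add(3, Mul(6, Pow(74, Rational(1, 2)))), 3029) = Add(3032, Mul(6, Pow(74, Rational(1, 2))))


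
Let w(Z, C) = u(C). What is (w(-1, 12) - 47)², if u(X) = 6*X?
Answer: 625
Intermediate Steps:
w(Z, C) = 6*C
(w(-1, 12) - 47)² = (6*12 - 47)² = (72 - 47)² = 25² = 625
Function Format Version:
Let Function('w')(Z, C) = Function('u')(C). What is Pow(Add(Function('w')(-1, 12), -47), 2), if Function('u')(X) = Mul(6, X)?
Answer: 625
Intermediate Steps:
Function('w')(Z, C) = Mul(6, C)
Pow(Add(Function('w')(-1, 12), -47), 2) = Pow(Add(Mul(6, 12), -47), 2) = Pow(Add(72, -47), 2) = Pow(25, 2) = 625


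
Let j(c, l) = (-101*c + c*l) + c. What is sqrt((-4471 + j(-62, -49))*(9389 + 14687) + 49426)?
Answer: sqrt(114819718) ≈ 10715.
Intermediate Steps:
j(c, l) = -100*c + c*l
sqrt((-4471 + j(-62, -49))*(9389 + 14687) + 49426) = sqrt((-4471 - 62*(-100 - 49))*(9389 + 14687) + 49426) = sqrt((-4471 - 62*(-149))*24076 + 49426) = sqrt((-4471 + 9238)*24076 + 49426) = sqrt(4767*24076 + 49426) = sqrt(114770292 + 49426) = sqrt(114819718)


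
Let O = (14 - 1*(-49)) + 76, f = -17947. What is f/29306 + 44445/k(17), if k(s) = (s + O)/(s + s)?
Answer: 1845099002/190489 ≈ 9686.1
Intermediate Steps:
O = 139 (O = (14 + 49) + 76 = 63 + 76 = 139)
k(s) = (139 + s)/(2*s) (k(s) = (s + 139)/(s + s) = (139 + s)/((2*s)) = (139 + s)*(1/(2*s)) = (139 + s)/(2*s))
f/29306 + 44445/k(17) = -17947/29306 + 44445/(((1/2)*(139 + 17)/17)) = -17947*1/29306 + 44445/(((1/2)*(1/17)*156)) = -17947/29306 + 44445/(78/17) = -17947/29306 + 44445*(17/78) = -17947/29306 + 251855/26 = 1845099002/190489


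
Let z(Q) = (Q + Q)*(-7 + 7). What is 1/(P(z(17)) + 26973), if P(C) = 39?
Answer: 1/27012 ≈ 3.7021e-5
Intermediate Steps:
z(Q) = 0 (z(Q) = (2*Q)*0 = 0)
1/(P(z(17)) + 26973) = 1/(39 + 26973) = 1/27012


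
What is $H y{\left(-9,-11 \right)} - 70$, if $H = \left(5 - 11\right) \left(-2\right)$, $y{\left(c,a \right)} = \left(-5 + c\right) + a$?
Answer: $-370$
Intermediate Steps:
$y{\left(c,a \right)} = -5 + a + c$
$H = 12$ ($H = \left(-6\right) \left(-2\right) = 12$)
$H y{\left(-9,-11 \right)} - 70 = 12 \left(-5 - 11 - 9\right) - 70 = 12 \left(-25\right) - 70 = -300 - 70 = -370$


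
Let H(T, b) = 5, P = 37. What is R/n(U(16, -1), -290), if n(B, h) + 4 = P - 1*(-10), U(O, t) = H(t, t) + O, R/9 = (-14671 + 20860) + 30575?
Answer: 330876/43 ≈ 7694.8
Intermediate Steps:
R = 330876 (R = 9*((-14671 + 20860) + 30575) = 9*(6189 + 30575) = 9*36764 = 330876)
U(O, t) = 5 + O
n(B, h) = 43 (n(B, h) = -4 + (37 - 1*(-10)) = -4 + (37 + 10) = -4 + 47 = 43)
R/n(U(16, -1), -290) = 330876/43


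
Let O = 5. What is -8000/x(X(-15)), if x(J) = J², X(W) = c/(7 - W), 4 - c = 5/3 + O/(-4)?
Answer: -557568000/1849 ≈ -3.0155e+5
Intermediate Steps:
c = 43/12 (c = 4 - (5/3 + 5/(-4)) = 4 - (5*(⅓) + 5*(-¼)) = 4 - (5/3 - 5/4) = 4 - 1*5/12 = 4 - 5/12 = 43/12 ≈ 3.5833)
X(W) = 43/(12*(7 - W))
-8000/x(X(-15)) = -8000*(-84 + 12*(-15))²/1849 = -8000*(-84 - 180)²/1849 = -8000/((-43/(-264))²) = -8000/((-43*(-1/264))²) = -8000/((43/264)²) = -8000/1849/69696 = -8000*69696/1849 = -557568000/1849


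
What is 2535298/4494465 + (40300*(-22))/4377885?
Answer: 474296694382/1311750060435 ≈ 0.36158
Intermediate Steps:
2535298/4494465 + (40300*(-22))/4377885 = 2535298*(1/4494465) - 886600*1/4377885 = 2535298/4494465 - 177320/875577 = 474296694382/1311750060435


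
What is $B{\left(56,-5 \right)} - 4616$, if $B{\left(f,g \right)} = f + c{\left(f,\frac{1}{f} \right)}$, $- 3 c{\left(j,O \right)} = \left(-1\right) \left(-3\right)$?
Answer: $-4561$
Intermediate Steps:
$c{\left(j,O \right)} = -1$ ($c{\left(j,O \right)} = - \frac{\left(-1\right) \left(-3\right)}{3} = \left(- \frac{1}{3}\right) 3 = -1$)
$B{\left(f,g \right)} = -1 + f$ ($B{\left(f,g \right)} = f - 1 = -1 + f$)
$B{\left(56,-5 \right)} - 4616 = \left(-1 + 56\right) - 4616 = 55 - 4616 = -4561$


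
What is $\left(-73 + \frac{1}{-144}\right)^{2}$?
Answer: $\frac{110523169}{20736} \approx 5330.0$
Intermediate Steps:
$\left(-73 + \frac{1}{-144}\right)^{2} = \left(-73 - \frac{1}{144}\right)^{2} = \left(- \frac{10513}{144}\right)^{2} = \frac{110523169}{20736}$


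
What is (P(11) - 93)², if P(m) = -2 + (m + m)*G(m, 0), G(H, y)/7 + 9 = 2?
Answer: 1375929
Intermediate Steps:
G(H, y) = -49 (G(H, y) = -63 + 7*2 = -63 + 14 = -49)
P(m) = -2 - 98*m (P(m) = -2 + (m + m)*(-49) = -2 + (2*m)*(-49) = -2 - 98*m)
(P(11) - 93)² = ((-2 - 98*11) - 93)² = ((-2 - 1078) - 93)² = (-1080 - 93)² = (-1173)² = 1375929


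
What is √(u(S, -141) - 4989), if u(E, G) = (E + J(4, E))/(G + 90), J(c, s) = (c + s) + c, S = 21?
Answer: I*√12978939/51 ≈ 70.64*I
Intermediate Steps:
J(c, s) = s + 2*c
u(E, G) = (8 + 2*E)/(90 + G) (u(E, G) = (E + (E + 2*4))/(G + 90) = (E + (E + 8))/(90 + G) = (E + (8 + E))/(90 + G) = (8 + 2*E)/(90 + G))
√(u(S, -141) - 4989) = √(2*(4 + 21)/(90 - 141) - 4989) = √(2*25/(-51) - 4989) = √(2*(-1/51)*25 - 4989) = √(-50/51 - 4989) = √(-254489/51) = I*√12978939/51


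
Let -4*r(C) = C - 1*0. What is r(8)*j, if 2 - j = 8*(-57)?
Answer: -916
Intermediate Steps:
r(C) = -C/4 (r(C) = -(C - 1*0)/4 = -(C + 0)/4 = -C/4)
j = 458 (j = 2 - 8*(-57) = 2 - 1*(-456) = 2 + 456 = 458)
r(8)*j = -¼*8*458 = -2*458 = -916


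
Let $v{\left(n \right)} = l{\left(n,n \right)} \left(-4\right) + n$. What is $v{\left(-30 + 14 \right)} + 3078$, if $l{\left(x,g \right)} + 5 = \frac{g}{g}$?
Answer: $3078$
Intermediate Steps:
$l{\left(x,g \right)} = -4$ ($l{\left(x,g \right)} = -5 + \frac{g}{g} = -5 + 1 = -4$)
$v{\left(n \right)} = 16 + n$ ($v{\left(n \right)} = \left(-4\right) \left(-4\right) + n = 16 + n$)
$v{\left(-30 + 14 \right)} + 3078 = \left(16 + \left(-30 + 14\right)\right) + 3078 = \left(16 - 16\right) + 3078 = 0 + 3078 = 3078$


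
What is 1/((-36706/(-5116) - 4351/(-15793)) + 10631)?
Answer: 40398494/429777368501 ≈ 9.3999e-5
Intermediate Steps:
1/((-36706/(-5116) - 4351/(-15793)) + 10631) = 1/((-36706*(-1/5116) - 4351*(-1/15793)) + 10631) = 1/((18353/2558 + 4351/15793) + 10631) = 1/(300978787/40398494 + 10631) = 1/(429777368501/40398494) = 40398494/429777368501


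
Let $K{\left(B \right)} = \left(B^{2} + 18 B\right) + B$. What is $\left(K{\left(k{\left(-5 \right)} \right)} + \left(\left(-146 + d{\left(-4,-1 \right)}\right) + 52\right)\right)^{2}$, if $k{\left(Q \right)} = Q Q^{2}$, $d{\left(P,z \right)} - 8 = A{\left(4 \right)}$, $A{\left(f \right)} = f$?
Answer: $173396224$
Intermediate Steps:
$d{\left(P,z \right)} = 12$ ($d{\left(P,z \right)} = 8 + 4 = 12$)
$k{\left(Q \right)} = Q^{3}$
$K{\left(B \right)} = B^{2} + 19 B$
$\left(K{\left(k{\left(-5 \right)} \right)} + \left(\left(-146 + d{\left(-4,-1 \right)}\right) + 52\right)\right)^{2} = \left(\left(-5\right)^{3} \left(19 + \left(-5\right)^{3}\right) + \left(\left(-146 + 12\right) + 52\right)\right)^{2} = \left(- 125 \left(19 - 125\right) + \left(-134 + 52\right)\right)^{2} = \left(\left(-125\right) \left(-106\right) - 82\right)^{2} = \left(13250 - 82\right)^{2} = 13168^{2} = 173396224$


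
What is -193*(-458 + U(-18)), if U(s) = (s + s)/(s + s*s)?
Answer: 1503084/17 ≈ 88417.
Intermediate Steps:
U(s) = 2*s/(s + s²) (U(s) = (2*s)/(s + s²) = 2*s/(s + s²))
-193*(-458 + U(-18)) = -193*(-458 + 2/(1 - 18)) = -193*(-458 + 2/(-17)) = -193*(-458 + 2*(-1/17)) = -193*(-458 - 2/17) = -193*(-7788/17) = 1503084/17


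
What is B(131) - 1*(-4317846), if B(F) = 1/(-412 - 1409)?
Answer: 7862797565/1821 ≈ 4.3178e+6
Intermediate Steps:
B(F) = -1/1821 (B(F) = 1/(-1821) = -1/1821)
B(131) - 1*(-4317846) = -1/1821 - 1*(-4317846) = -1/1821 + 4317846 = 7862797565/1821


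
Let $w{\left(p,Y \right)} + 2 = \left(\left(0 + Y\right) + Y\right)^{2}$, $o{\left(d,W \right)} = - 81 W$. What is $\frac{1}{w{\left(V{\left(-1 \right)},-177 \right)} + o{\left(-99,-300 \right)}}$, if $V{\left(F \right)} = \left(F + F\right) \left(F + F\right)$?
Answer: $\frac{1}{149614} \approx 6.6839 \cdot 10^{-6}$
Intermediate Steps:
$V{\left(F \right)} = 4 F^{2}$ ($V{\left(F \right)} = 2 F 2 F = 4 F^{2}$)
$w{\left(p,Y \right)} = -2 + 4 Y^{2}$ ($w{\left(p,Y \right)} = -2 + \left(\left(0 + Y\right) + Y\right)^{2} = -2 + \left(Y + Y\right)^{2} = -2 + \left(2 Y\right)^{2} = -2 + 4 Y^{2}$)
$\frac{1}{w{\left(V{\left(-1 \right)},-177 \right)} + o{\left(-99,-300 \right)}} = \frac{1}{\left(-2 + 4 \left(-177\right)^{2}\right) - -24300} = \frac{1}{\left(-2 + 4 \cdot 31329\right) + 24300} = \frac{1}{\left(-2 + 125316\right) + 24300} = \frac{1}{125314 + 24300} = \frac{1}{149614}$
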